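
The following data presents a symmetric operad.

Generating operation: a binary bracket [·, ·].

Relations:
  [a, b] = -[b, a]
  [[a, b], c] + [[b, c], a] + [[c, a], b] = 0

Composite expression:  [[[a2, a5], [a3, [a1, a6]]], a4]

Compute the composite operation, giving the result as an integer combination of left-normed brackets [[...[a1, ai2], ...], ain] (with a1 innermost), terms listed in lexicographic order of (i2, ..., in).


[[[[[a1, a6], a3], a2], a5], a4] - [[[[[a1, a6], a3], a5], a2], a4]

Antisymmetry and Jacobi reduce to a1-anchored left-normed brackets.
Composite bracket: [[[a2, a5], [a3, [a1, a6]]], a4]
Under [a, b] = ab - ba we get 32 signed associative words (2^5 = 32).
Words beginning with a1 determine it all:
  a1a6a3a2a5a4 appears with sign +1, giving the term +[[[[[a1, a6], a3], a2], a5], a4]
  a1a6a3a5a2a4 appears with sign -1, giving the term -[[[[[a1, a6], a3], a5], a2], a4]


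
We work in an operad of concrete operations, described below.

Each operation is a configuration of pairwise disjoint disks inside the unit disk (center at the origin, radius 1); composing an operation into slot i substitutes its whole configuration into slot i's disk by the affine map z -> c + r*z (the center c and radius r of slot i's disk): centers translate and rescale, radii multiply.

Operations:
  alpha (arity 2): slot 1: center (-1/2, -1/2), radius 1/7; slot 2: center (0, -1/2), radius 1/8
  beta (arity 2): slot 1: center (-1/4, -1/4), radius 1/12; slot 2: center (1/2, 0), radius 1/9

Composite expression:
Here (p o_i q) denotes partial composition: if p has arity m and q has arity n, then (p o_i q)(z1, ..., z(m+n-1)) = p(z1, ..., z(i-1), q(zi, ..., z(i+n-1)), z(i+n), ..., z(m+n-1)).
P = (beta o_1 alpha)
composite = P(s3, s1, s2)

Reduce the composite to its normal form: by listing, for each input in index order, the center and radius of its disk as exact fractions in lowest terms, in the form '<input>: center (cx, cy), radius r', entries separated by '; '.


s1: center (-1/4, -7/24), radius 1/96; s2: center (1/2, 0), radius 1/9; s3: center (-7/24, -7/24), radius 1/84

Below beta, radii multiply path by path; the s-disk centers shift.
s3: after 2 affine steps, its disk has center (-7/24, -7/24), radius 1/84
s1: after 2 affine steps, its disk has center (-1/4, -7/24), radius 1/96
s2: after 1 affine step, its disk has center (1/2, 0), radius 1/9


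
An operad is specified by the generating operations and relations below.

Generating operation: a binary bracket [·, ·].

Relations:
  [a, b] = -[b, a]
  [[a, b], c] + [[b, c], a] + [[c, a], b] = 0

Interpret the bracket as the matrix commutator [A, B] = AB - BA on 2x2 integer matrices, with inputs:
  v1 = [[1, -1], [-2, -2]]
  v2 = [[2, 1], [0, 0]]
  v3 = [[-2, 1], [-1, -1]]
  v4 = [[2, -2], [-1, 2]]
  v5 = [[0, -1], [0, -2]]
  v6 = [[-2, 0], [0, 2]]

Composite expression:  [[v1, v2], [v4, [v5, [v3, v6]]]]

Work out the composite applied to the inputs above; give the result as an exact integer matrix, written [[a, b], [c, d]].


[[-24, -304], [-224, 24]]


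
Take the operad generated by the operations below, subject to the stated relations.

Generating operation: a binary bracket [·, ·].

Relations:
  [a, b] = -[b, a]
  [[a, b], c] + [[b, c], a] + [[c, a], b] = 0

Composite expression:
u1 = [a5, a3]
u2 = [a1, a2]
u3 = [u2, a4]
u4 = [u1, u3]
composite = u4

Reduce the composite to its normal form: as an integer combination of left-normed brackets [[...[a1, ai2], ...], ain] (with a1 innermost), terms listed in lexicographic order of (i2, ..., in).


In the tensor algebra, words opening a1 carry the a1-anchored form.
Composite bracket: [[a5, a3], [[a1, a2], a4]]
Full expansion: 16 signed words from ab - ba (2^4 = 16).
Words beginning with a1 determine it all:
  sign of a1a2a4a3a5 is +1, so it contributes +[[[[a1, a2], a4], a3], a5]
  sign of a1a2a4a5a3 is -1, so it contributes -[[[[a1, a2], a4], a5], a3]

[[[[a1, a2], a4], a3], a5] - [[[[a1, a2], a4], a5], a3]


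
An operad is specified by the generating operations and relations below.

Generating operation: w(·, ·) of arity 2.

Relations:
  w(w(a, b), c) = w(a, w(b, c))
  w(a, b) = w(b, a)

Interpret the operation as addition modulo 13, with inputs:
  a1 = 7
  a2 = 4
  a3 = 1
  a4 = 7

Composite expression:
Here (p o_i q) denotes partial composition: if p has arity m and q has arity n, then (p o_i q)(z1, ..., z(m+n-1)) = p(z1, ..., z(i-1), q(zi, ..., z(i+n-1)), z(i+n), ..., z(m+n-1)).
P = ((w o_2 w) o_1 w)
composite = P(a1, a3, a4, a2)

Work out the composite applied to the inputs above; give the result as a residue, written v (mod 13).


6 (mod 13)

w(a1, a3) = 8
w(a4, a2) = 11
w(w(a1, a3), w(a4, a2)) = 6


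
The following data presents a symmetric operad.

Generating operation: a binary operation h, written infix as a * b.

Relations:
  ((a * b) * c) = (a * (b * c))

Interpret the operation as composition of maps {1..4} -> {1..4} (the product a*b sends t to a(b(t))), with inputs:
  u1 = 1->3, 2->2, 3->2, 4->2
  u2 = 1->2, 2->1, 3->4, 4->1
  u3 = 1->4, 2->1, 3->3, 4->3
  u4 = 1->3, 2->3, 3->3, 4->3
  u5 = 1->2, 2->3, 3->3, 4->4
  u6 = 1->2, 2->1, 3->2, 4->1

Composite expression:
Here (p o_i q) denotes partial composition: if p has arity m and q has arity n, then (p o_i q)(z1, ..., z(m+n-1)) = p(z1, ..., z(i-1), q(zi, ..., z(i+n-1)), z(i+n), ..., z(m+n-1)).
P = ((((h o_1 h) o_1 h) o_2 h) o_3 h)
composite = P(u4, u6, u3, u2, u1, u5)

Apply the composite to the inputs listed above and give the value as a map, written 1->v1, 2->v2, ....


1->3, 2->3, 3->3, 4->3

(u3 * u2) = 1->1, 2->4, 3->3, 4->4
(u6 * (u3 * u2)) = 1->2, 2->1, 3->2, 4->1
(u4 * (u6 * (u3 * u2))) = 1->3, 2->3, 3->3, 4->3
((u4 * (u6 * (u3 * u2))) * u1) = 1->3, 2->3, 3->3, 4->3
(((u4 * (u6 * (u3 * u2))) * u1) * u5) = 1->3, 2->3, 3->3, 4->3


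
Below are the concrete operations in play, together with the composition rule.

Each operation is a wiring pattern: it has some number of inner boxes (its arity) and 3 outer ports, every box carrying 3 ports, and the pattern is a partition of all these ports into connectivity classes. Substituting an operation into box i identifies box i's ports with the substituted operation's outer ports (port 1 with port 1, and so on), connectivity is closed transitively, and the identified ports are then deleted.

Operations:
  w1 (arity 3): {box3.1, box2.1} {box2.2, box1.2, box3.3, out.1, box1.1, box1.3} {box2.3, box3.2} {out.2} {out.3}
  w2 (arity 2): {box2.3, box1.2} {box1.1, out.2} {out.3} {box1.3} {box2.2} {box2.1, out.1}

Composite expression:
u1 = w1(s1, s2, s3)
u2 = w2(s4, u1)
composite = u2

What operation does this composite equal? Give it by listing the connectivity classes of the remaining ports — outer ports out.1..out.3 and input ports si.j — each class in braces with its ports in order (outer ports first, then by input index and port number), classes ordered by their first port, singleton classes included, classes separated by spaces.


{out.1, s1.1, s1.2, s1.3, s2.2, s3.3} {out.2, s4.1} {out.3} {s2.1, s3.1} {s2.3, s3.2} {s4.2} {s4.3}

Treat the ports identified at w2 as solder joints: merge, then drop.
through w1, on inputs (s1, s2, s3): {out.1, s1.1, s1.2, s1.3, s2.2, s3.3} {out.2} {out.3} {s2.1, s3.1} {s2.3, s3.2} (out.j = stage outer ports)
through w2, on inputs (s4, s1, s2, s3): {out.1, s1.1, s1.2, s1.3, s2.2, s3.3} {out.2, s4.1} {out.3} {s2.1, s3.1} {s2.3, s3.2} {s4.2} {s4.3} (out.j = stage outer ports)


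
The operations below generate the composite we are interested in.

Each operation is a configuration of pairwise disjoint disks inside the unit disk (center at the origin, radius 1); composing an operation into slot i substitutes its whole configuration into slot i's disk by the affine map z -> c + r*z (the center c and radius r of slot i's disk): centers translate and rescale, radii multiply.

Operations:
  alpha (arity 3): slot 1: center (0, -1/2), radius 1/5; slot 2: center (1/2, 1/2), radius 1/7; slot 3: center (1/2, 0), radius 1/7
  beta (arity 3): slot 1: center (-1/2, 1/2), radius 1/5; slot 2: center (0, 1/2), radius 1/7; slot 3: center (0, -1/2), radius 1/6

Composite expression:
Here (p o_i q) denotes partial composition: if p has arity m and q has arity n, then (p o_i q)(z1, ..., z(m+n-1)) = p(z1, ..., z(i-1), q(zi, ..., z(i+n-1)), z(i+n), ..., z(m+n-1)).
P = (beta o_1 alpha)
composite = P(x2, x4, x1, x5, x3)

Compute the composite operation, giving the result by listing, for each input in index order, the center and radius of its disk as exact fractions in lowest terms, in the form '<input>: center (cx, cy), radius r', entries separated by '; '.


Follow each x-input down from beta: c' goes to c + r*c', radius to r*r'.
for x2, the 2-step affine chain lands on center (-1/2, 2/5), radius 1/25
for x4, the 2-step affine chain lands on center (-2/5, 3/5), radius 1/35
for x1, the 2-step affine chain lands on center (-2/5, 1/2), radius 1/35
for x5, the 1-step affine chain lands on center (0, 1/2), radius 1/7
for x3, the 1-step affine chain lands on center (0, -1/2), radius 1/6

x1: center (-2/5, 1/2), radius 1/35; x2: center (-1/2, 2/5), radius 1/25; x3: center (0, -1/2), radius 1/6; x4: center (-2/5, 3/5), radius 1/35; x5: center (0, 1/2), radius 1/7


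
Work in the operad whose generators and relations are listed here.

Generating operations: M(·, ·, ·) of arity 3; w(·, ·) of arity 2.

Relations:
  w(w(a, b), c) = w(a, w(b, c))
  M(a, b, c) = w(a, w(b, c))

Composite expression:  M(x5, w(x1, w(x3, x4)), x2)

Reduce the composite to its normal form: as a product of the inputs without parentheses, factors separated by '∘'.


x5 ∘ x1 ∘ x3 ∘ x4 ∘ x2

Associativity of M dissolves the nesting; only the x-input order survives.
w(x3, x4) collapses to x3 ∘ x4
w(x1, w(x3, x4)) collapses to x1 ∘ x3 ∘ x4
M(x5, w(x1, w(x3, x4)), x2) collapses to x5 ∘ x1 ∘ x3 ∘ x4 ∘ x2


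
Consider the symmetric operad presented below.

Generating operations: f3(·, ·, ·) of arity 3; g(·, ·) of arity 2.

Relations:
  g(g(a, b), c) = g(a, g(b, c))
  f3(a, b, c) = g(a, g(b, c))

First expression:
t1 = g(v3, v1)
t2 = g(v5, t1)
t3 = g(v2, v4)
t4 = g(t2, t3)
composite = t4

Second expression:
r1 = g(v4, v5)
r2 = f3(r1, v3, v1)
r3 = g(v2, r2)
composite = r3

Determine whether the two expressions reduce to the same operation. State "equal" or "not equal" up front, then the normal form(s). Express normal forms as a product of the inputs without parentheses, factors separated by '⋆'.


not equal; first: v5 ⋆ v3 ⋆ v1 ⋆ v2 ⋆ v4; second: v2 ⋆ v4 ⋆ v5 ⋆ v3 ⋆ v1

In normal form, the first expression is v5 ⋆ v3 ⋆ v1 ⋆ v2 ⋆ v4
In normal form, the second expression is v2 ⋆ v4 ⋆ v5 ⋆ v3 ⋆ v1
No match — not equal.


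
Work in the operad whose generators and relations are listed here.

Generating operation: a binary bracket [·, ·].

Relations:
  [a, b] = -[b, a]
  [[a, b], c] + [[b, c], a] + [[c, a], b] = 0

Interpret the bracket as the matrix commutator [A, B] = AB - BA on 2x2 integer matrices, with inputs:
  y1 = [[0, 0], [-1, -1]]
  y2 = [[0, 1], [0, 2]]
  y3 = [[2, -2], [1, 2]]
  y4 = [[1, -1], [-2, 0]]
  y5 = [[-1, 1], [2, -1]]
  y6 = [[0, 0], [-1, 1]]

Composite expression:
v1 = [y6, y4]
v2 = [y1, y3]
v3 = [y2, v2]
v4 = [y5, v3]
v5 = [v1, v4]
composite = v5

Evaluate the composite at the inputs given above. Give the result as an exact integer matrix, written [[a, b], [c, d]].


[[2, 32], [100, -2]]

[y6, y4] = [[-1, 1], [-3, 1]]
[y1, y3] = [[-2, -2], [-1, 2]]
[y2, [y1, y3]] = [[-1, 8], [-2, 1]]
[y5, [y2, [y1, y3]]] = [[-18, 2], [-4, 18]]
[[y6, y4], [y5, [y2, [y1, y3]]]] = [[2, 32], [100, -2]]


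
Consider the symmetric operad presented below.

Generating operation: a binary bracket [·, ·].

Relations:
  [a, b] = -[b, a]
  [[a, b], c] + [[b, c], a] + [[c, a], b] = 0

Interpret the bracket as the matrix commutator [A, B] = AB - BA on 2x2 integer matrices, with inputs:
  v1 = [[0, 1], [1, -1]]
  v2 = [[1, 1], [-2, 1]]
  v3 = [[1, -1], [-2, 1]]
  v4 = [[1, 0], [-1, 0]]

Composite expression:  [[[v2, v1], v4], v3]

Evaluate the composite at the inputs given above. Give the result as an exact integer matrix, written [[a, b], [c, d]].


[v2, v1] = [[3, -1], [-2, -3]]
[[v2, v1], v4] = [[1, 1], [4, -1]]
[[[v2, v1], v4], v3] = [[2, -2], [4, -2]]

[[2, -2], [4, -2]]


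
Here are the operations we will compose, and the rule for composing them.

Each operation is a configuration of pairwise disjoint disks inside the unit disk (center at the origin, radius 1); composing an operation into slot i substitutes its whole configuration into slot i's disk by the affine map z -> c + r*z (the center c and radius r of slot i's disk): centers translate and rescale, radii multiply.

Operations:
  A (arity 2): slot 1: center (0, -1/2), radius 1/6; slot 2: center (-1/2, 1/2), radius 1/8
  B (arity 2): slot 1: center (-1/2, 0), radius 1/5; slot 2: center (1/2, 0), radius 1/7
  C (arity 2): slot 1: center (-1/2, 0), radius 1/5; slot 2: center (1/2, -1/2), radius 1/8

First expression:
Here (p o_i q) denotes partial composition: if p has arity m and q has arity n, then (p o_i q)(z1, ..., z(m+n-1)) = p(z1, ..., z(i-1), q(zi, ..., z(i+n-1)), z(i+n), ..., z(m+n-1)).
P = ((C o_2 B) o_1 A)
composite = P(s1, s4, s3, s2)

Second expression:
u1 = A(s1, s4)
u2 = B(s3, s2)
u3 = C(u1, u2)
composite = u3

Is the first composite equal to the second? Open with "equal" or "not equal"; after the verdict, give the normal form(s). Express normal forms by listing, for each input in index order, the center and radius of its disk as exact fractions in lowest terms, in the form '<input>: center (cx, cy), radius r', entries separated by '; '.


equal; the common form is s1: center (-1/2, -1/10), radius 1/30; s2: center (9/16, -1/2), radius 1/56; s3: center (7/16, -1/2), radius 1/40; s4: center (-3/5, 1/10), radius 1/40

In normal form, the first expression is s1: center (-1/2, -1/10), radius 1/30; s2: center (9/16, -1/2), radius 1/56; s3: center (7/16, -1/2), radius 1/40; s4: center (-3/5, 1/10), radius 1/40
In normal form, the second expression is s1: center (-1/2, -1/10), radius 1/30; s2: center (9/16, -1/2), radius 1/56; s3: center (7/16, -1/2), radius 1/40; s4: center (-3/5, 1/10), radius 1/40
Same normal form: equal.


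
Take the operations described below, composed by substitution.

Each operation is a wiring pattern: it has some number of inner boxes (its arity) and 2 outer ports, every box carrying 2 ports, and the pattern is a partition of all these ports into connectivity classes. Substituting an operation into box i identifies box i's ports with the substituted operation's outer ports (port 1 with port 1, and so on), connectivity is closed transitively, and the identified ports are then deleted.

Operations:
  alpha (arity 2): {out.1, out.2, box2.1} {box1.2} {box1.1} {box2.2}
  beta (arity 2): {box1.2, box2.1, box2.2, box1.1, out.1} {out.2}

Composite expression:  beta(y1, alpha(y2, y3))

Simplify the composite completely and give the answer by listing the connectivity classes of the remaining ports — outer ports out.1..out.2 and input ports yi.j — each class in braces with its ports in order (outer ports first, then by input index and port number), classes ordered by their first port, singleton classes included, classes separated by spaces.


{out.1, y1.1, y1.2, y3.1} {out.2} {y2.1} {y2.2} {y3.2}


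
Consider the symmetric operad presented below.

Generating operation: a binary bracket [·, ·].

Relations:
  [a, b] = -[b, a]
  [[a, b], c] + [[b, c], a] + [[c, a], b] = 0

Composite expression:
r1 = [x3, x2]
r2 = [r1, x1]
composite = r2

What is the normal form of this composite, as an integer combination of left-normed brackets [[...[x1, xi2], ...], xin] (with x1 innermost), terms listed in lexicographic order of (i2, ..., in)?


[[x1, x2], x3] - [[x1, x3], x2]

Antisymmetry and Jacobi reduce to x1-anchored left-normed brackets.
Composite bracket: [[x3, x2], x1]
Each bracket splits as ab - ba, giving 4 signed words (2^2 = 4).
Coefficients come from the x1-initial words:
  word x1x2x3 has sign +1, contributing +[[x1, x2], x3]
  word x1x3x2 has sign -1, contributing -[[x1, x3], x2]


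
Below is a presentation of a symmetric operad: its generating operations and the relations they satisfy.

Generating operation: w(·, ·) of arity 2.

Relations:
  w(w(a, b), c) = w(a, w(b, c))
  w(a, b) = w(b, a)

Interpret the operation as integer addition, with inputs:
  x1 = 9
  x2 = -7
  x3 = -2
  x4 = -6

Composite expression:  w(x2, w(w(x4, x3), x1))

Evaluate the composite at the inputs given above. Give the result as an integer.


-6

w(x4, x3) = -8
w(w(x4, x3), x1) = 1
w(x2, w(w(x4, x3), x1)) = -6


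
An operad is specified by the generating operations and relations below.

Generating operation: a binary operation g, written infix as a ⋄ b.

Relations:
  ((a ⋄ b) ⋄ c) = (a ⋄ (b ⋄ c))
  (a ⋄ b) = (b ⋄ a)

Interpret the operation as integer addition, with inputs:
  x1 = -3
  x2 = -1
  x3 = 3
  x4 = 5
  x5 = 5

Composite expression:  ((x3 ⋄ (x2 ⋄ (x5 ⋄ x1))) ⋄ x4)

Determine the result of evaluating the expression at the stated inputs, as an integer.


9

(x5 ⋄ x1) = 2
(x2 ⋄ (x5 ⋄ x1)) = 1
(x3 ⋄ (x2 ⋄ (x5 ⋄ x1))) = 4
((x3 ⋄ (x2 ⋄ (x5 ⋄ x1))) ⋄ x4) = 9


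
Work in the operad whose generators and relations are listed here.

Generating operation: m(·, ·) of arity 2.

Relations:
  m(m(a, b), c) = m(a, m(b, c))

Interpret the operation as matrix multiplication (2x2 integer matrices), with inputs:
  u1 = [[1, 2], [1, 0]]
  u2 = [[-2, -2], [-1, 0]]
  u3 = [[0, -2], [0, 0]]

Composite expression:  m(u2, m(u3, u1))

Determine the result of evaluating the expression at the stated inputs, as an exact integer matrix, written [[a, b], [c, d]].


[[4, 0], [2, 0]]


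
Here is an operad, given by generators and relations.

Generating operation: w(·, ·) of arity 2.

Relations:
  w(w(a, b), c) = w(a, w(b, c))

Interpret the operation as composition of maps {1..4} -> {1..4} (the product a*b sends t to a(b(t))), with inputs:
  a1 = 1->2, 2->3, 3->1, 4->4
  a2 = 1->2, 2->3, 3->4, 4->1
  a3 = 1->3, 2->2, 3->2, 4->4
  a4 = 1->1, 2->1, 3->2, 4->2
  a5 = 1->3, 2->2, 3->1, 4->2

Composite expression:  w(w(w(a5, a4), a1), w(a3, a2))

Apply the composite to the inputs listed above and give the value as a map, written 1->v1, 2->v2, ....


1->2, 2->2, 3->2, 4->3


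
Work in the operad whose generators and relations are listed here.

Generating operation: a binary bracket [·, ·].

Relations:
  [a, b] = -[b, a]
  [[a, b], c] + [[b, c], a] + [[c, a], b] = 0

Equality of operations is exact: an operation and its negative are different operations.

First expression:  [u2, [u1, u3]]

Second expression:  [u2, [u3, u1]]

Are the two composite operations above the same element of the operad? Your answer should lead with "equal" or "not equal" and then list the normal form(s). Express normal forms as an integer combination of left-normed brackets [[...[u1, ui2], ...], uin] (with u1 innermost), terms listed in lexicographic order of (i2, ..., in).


The first expression reduces to -[[u1, u3], u2]
The second expression reduces to [[u1, u3], u2]
They disagree, so not equal.

not equal — first -[[u1, u3], u2], second [[u1, u3], u2]


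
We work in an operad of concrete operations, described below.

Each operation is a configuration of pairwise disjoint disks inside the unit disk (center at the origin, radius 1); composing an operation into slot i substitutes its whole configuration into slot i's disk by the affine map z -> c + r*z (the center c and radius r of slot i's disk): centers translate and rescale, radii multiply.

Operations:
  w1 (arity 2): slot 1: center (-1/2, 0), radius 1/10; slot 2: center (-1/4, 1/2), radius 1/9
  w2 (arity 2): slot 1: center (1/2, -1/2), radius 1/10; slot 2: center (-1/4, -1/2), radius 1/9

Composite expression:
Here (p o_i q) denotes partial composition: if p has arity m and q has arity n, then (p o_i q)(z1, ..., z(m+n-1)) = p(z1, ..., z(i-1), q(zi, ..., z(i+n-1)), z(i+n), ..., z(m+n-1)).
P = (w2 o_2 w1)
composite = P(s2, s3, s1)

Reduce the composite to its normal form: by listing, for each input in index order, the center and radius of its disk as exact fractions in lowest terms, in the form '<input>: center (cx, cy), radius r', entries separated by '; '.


s1: center (-5/18, -4/9), radius 1/81; s2: center (1/2, -1/2), radius 1/10; s3: center (-11/36, -1/2), radius 1/90

Follow each s-input down from w2: c' goes to c + r*c', radius to r*r'.
for s2, the 1-step affine chain lands on center (1/2, -1/2), radius 1/10
for s3, the 2-step affine chain lands on center (-11/36, -1/2), radius 1/90
for s1, the 2-step affine chain lands on center (-5/18, -4/9), radius 1/81


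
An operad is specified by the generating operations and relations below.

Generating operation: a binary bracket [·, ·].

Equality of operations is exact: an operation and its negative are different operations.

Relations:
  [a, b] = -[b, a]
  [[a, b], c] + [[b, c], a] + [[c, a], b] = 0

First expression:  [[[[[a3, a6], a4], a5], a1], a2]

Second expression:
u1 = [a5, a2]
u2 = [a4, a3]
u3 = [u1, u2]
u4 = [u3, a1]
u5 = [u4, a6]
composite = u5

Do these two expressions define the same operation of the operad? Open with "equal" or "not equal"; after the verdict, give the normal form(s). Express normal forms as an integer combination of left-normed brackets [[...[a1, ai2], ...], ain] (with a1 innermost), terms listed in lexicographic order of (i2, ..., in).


not equal; the first gives -[[[[[a1, a3], a6], a4], a5], a2] + [[[[[a1, a4], a3], a6], a5], a2] - [[[[[a1, a4], a6], a3], a5], a2] + [[[[[a1, a5], a3], a6], a4], a2] - [[[[[a1, a5], a4], a3], a6], a2] + [[[[[a1, a5], a4], a6], a3], a2] - [[[[[a1, a5], a6], a3], a4], a2] + [[[[[a1, a6], a3], a4], a5], a2] and the second -[[[[[a1, a2], a5], a3], a4], a6] + [[[[[a1, a2], a5], a4], a3], a6] + [[[[[a1, a3], a4], a2], a5], a6] - [[[[[a1, a3], a4], a5], a2], a6] - [[[[[a1, a4], a3], a2], a5], a6] + [[[[[a1, a4], a3], a5], a2], a6] + [[[[[a1, a5], a2], a3], a4], a6] - [[[[[a1, a5], a2], a4], a3], a6]


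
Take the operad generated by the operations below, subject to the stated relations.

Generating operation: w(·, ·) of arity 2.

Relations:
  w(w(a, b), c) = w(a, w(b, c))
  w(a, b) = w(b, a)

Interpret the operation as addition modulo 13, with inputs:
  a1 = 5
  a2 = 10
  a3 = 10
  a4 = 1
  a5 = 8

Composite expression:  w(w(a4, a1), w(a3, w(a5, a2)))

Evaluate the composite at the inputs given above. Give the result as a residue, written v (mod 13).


8 (mod 13)

w(a4, a1) = 6
w(a5, a2) = 5
w(a3, w(a5, a2)) = 2
w(w(a4, a1), w(a3, w(a5, a2))) = 8


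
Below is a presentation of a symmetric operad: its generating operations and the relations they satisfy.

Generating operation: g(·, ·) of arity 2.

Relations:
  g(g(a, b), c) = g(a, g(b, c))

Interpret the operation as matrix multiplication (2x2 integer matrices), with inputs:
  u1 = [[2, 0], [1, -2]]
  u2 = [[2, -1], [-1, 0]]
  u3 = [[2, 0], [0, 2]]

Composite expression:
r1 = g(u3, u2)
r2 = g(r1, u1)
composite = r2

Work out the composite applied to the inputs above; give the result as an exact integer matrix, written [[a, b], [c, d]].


g(u3, u2) = [[4, -2], [-2, 0]]
g(g(u3, u2), u1) = [[6, 4], [-4, 0]]

[[6, 4], [-4, 0]]


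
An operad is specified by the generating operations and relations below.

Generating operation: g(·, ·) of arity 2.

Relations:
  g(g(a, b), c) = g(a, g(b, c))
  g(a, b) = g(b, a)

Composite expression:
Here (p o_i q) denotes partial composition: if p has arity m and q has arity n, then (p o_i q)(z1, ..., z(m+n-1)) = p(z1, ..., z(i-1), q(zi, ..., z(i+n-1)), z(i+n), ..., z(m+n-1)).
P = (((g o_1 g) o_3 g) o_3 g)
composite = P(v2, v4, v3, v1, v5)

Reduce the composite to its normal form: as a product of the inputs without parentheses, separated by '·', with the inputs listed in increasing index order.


v1 · v2 · v3 · v4 · v5

With g associative and commutative, the v-input set is all that matters.
g(v2, v4) spells out as v2 · v4
g(v3, v1) spells out as v3 · v1
g(g(v3, v1), v5) spells out as v3 · v1 · v5
g(g(v2, v4), g(g(v3, v1), v5)) spells out as v2 · v4 · v3 · v1 · v5
the factors in increasing index order: v1 · v2 · v3 · v4 · v5


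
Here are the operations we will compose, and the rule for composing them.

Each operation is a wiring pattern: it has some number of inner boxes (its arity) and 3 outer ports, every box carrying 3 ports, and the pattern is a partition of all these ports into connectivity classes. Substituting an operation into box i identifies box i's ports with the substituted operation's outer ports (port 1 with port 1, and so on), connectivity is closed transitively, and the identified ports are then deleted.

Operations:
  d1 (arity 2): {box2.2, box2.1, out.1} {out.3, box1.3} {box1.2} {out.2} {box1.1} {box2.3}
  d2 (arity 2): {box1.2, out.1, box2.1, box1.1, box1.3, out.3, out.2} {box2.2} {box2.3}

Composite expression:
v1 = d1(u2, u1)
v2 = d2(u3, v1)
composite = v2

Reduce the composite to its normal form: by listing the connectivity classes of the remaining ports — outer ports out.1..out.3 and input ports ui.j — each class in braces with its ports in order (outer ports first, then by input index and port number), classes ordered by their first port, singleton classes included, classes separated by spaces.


{out.1, out.2, out.3, u1.1, u1.2, u3.1, u3.2, u3.3} {u1.3} {u2.1} {u2.2} {u2.3}

Connectivity passes through glued d2-boundaries; trace each wire chain.
stage d1: inputs (u2, u1), connectivity {out.1, u1.1, u1.2} {out.2} {out.3, u2.3} {u1.3} {u2.1} {u2.2}, out.j its boundary
stage d2: inputs (u3, u2, u1), connectivity {out.1, out.2, out.3, u1.1, u1.2, u3.1, u3.2, u3.3} {u1.3} {u2.1} {u2.2} {u2.3}, out.j its boundary


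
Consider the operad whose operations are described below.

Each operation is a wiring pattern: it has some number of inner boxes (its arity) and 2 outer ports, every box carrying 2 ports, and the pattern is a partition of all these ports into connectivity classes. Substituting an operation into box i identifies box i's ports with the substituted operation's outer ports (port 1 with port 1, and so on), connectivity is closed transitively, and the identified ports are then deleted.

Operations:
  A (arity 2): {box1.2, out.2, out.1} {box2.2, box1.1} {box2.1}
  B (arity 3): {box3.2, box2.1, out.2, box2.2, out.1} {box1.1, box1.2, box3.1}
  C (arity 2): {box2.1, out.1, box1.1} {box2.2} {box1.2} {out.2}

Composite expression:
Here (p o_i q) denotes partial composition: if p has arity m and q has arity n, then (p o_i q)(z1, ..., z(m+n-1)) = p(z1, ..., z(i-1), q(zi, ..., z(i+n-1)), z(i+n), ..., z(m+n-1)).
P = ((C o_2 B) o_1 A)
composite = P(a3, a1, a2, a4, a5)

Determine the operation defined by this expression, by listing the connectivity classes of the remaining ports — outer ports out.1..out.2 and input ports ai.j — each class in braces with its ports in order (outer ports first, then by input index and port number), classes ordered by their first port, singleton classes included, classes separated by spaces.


Reachability decides: close wires over C-identified ports.
the subtree at A composes to {out.1, out.2, a3.2} {a1.1} {a1.2, a3.1} on (a3, a1); out.j = own outer ports
the subtree at B composes to {out.1, out.2, a4.1, a4.2, a5.2} {a2.1, a2.2, a5.1} on (a2, a4, a5); out.j = own outer ports
the subtree at C composes to {out.1, a3.2, a4.1, a4.2, a5.2} {out.2} {a1.1} {a1.2, a3.1} {a2.1, a2.2, a5.1} on (a3, a1, a2, a4, a5); out.j = own outer ports

{out.1, a3.2, a4.1, a4.2, a5.2} {out.2} {a1.1} {a1.2, a3.1} {a2.1, a2.2, a5.1}


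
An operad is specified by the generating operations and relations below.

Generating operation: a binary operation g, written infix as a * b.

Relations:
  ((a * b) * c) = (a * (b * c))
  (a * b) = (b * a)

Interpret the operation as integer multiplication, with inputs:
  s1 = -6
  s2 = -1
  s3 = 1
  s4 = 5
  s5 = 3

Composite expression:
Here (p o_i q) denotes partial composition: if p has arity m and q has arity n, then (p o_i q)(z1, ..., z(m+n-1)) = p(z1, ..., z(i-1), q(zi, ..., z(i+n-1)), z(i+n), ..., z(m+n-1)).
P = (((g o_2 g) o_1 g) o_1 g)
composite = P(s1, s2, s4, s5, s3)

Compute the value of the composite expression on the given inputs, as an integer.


90


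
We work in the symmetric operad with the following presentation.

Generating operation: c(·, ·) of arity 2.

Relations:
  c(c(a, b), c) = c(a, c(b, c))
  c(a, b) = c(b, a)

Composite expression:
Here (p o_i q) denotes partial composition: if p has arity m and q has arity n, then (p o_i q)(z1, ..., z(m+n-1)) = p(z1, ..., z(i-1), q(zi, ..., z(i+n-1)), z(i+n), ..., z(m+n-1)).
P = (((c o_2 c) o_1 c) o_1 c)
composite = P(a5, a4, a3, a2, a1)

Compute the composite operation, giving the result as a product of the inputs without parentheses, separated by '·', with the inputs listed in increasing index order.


a1 · a2 · a3 · a4 · a5


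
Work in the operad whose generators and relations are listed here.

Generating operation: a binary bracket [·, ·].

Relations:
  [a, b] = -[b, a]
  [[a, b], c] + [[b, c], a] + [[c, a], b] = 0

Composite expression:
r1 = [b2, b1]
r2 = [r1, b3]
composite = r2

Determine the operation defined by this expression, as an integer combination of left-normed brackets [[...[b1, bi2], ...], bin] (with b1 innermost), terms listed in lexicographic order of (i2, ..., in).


-[[b1, b2], b3]

Expand each bracket as ab - ba; the b1-initial words give the coefficients.
Composite bracket: [[b2, b1], b3]
Expanding via [a, b] = ab - ba: 4 signed words (2^2 = 4).
Only words starting with b1 matter:
  b1b2b3 (sign -1) contributes -[[b1, b2], b3]


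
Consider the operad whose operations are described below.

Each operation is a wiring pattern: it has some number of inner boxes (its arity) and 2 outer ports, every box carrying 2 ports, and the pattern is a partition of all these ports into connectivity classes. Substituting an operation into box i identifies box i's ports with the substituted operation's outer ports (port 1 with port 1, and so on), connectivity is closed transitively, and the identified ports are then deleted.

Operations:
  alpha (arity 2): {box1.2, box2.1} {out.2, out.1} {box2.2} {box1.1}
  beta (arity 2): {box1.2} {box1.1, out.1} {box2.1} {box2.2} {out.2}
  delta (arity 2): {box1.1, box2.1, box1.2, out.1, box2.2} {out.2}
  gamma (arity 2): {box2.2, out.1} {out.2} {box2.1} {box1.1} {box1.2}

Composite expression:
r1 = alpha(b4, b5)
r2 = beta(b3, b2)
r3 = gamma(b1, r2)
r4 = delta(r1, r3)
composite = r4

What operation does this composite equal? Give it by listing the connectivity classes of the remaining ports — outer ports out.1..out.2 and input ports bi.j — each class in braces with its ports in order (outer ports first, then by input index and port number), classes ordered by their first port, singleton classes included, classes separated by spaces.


{out.1} {out.2} {b1.1} {b1.2} {b2.1} {b2.2} {b3.1} {b3.2} {b4.1} {b4.2, b5.1} {b5.2}

Reachability decides: close wires over delta-identified ports.
through alpha, on inputs (b4, b5): {out.1, out.2} {b4.1} {b4.2, b5.1} {b5.2} (out.j = stage outer ports)
through beta, on inputs (b3, b2): {out.1, b3.1} {out.2} {b2.1} {b2.2} {b3.2} (out.j = stage outer ports)
through gamma, on inputs (b1, b3, b2): {out.1} {out.2} {b1.1} {b1.2} {b2.1} {b2.2} {b3.1} {b3.2} (out.j = stage outer ports)
through delta, on inputs (b4, b5, b1, b3, b2): {out.1} {out.2} {b1.1} {b1.2} {b2.1} {b2.2} {b3.1} {b3.2} {b4.1} {b4.2, b5.1} {b5.2} (out.j = stage outer ports)


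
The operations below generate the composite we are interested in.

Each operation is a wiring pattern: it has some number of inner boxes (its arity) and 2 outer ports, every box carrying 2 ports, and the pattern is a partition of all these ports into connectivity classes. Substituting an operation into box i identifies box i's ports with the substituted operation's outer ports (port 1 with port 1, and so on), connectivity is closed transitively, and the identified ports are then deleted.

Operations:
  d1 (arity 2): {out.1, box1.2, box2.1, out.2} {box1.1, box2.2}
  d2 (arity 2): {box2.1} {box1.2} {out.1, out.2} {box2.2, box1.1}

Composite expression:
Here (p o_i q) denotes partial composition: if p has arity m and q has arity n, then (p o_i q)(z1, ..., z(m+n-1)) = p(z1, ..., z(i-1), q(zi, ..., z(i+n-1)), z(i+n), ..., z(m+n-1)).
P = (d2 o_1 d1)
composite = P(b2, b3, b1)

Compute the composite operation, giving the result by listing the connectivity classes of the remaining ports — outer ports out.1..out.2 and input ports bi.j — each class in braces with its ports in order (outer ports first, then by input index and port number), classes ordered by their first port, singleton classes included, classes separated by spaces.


{out.1, out.2} {b1.1} {b1.2, b2.2, b3.1} {b2.1, b3.2}


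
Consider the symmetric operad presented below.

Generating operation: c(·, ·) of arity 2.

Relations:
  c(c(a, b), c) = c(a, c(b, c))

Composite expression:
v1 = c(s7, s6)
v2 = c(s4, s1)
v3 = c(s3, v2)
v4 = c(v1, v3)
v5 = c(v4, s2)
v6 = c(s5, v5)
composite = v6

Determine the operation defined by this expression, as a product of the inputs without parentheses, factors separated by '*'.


s5 * s7 * s6 * s3 * s4 * s1 * s2

All parenthesizations of c agree; list the s-inputs left to right.
c(s7, s6) unparenthesizes to s7 * s6
c(s4, s1) unparenthesizes to s4 * s1
c(s3, c(s4, s1)) unparenthesizes to s3 * s4 * s1
c(c(s7, s6), c(s3, c(s4, s1))) unparenthesizes to s7 * s6 * s3 * s4 * s1
c(c(c(s7, s6), c(s3, c(s4, s1))), s2) unparenthesizes to s7 * s6 * s3 * s4 * s1 * s2
c(s5, c(c(c(s7, s6), c(s3, c(s4, s1))), s2)) unparenthesizes to s5 * s7 * s6 * s3 * s4 * s1 * s2


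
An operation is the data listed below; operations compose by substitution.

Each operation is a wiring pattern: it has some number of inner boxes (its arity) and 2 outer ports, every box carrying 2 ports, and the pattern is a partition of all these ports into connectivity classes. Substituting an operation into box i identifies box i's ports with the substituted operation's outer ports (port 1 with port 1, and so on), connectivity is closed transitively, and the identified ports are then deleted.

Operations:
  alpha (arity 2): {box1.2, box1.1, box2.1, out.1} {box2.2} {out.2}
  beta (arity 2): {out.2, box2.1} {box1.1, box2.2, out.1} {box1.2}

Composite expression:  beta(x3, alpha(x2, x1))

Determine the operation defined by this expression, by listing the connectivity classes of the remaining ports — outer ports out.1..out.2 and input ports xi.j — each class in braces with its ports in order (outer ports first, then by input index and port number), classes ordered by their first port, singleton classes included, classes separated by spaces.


{out.1, x3.1} {out.2, x1.1, x2.1, x2.2} {x1.2} {x3.2}

Connectivity passes through glued beta-boundaries; trace each wire chain.
composing alpha on (x2, x1), with out.j its own outer ports: {out.1, x1.1, x2.1, x2.2} {out.2} {x1.2}
composing beta on (x3, x2, x1), with out.j its own outer ports: {out.1, x3.1} {out.2, x1.1, x2.1, x2.2} {x1.2} {x3.2}


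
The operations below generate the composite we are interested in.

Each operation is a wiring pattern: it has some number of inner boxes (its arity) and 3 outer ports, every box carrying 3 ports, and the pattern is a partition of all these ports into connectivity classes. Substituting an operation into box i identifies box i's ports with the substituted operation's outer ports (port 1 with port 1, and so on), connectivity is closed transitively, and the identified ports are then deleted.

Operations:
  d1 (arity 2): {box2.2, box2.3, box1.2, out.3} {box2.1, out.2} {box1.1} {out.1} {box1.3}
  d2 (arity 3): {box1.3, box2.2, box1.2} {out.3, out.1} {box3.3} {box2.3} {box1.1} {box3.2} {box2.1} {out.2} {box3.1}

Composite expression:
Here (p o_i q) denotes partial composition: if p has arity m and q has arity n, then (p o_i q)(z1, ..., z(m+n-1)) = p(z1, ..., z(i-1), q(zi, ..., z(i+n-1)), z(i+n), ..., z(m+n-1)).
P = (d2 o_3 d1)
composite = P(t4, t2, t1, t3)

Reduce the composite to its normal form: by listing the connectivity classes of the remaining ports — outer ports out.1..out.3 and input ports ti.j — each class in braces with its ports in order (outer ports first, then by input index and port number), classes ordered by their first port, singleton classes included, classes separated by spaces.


{out.1, out.3} {out.2} {t1.1} {t1.2, t3.2, t3.3} {t1.3} {t2.1} {t2.2, t4.2, t4.3} {t2.3} {t3.1} {t4.1}

Connectivity passes through glued d2-boundaries; trace each wire chain.
d1 over (t1, t3) gives {out.1} {out.2, t3.1} {out.3, t1.2, t3.2, t3.3} {t1.1} {t1.3}, out.j being that stage's outer ports
d2 over (t4, t2, t1, t3) gives {out.1, out.3} {out.2} {t1.1} {t1.2, t3.2, t3.3} {t1.3} {t2.1} {t2.2, t4.2, t4.3} {t2.3} {t3.1} {t4.1}, out.j being that stage's outer ports


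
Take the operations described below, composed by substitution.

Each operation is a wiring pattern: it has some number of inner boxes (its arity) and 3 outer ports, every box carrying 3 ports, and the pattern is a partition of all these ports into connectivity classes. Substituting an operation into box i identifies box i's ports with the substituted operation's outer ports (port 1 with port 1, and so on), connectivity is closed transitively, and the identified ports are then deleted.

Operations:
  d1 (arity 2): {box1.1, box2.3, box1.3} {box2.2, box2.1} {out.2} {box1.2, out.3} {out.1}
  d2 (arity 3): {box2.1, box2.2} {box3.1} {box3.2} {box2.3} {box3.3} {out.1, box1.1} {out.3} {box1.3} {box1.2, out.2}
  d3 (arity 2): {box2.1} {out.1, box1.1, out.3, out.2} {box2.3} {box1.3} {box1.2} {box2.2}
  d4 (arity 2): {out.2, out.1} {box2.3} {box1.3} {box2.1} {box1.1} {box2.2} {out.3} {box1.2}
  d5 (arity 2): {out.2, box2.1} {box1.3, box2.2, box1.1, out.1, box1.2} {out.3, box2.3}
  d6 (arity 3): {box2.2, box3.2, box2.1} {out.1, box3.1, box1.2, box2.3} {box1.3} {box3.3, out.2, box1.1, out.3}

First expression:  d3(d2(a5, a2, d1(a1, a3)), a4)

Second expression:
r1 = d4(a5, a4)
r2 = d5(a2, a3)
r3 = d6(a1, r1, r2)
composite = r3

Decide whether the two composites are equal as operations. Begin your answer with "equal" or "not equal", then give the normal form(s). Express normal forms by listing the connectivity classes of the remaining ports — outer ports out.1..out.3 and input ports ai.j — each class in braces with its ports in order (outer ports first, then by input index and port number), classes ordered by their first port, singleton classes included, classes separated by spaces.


not equal — first {out.1, out.2, out.3, a5.1} {a1.1, a1.3, a3.3} {a1.2} {a2.1, a2.2} {a2.3} {a3.1, a3.2} {a4.1} {a4.2} {a4.3} {a5.2} {a5.3}, second {out.1, a1.2, a2.1, a2.2, a2.3, a3.2} {out.2, out.3, a1.1, a3.3} {a1.3} {a3.1} {a4.1} {a4.2} {a4.3} {a5.1} {a5.2} {a5.3}

Normal form of the first expression: {out.1, out.2, out.3, a5.1} {a1.1, a1.3, a3.3} {a1.2} {a2.1, a2.2} {a2.3} {a3.1, a3.2} {a4.1} {a4.2} {a4.3} {a5.2} {a5.3}
Normal form of the second expression: {out.1, a1.2, a2.1, a2.2, a2.3, a3.2} {out.2, out.3, a1.1, a3.3} {a1.3} {a3.1} {a4.1} {a4.2} {a4.3} {a5.1} {a5.2} {a5.3}
The normal forms differ: not equal.


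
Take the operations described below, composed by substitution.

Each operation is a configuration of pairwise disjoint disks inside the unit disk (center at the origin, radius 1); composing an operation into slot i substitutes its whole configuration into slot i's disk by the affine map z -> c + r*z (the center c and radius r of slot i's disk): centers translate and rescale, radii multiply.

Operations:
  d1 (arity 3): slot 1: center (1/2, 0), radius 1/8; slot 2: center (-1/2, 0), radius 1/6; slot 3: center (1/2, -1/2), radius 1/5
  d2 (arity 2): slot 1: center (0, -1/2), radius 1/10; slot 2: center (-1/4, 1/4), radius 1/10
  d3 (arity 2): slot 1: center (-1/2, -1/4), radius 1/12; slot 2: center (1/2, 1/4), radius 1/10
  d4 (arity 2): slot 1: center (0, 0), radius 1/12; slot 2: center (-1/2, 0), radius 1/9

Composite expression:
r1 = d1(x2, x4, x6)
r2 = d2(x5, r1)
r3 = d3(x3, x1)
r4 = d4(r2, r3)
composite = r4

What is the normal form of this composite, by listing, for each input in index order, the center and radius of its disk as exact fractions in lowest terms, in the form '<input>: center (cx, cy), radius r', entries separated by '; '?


x1: center (-4/9, 1/36), radius 1/90; x2: center (-1/60, 1/48), radius 1/960; x3: center (-5/9, -1/36), radius 1/108; x4: center (-1/40, 1/48), radius 1/720; x5: center (0, -1/24), radius 1/120; x6: center (-1/60, 1/60), radius 1/600

Affine substitution under d4: radii multiply and x-centers shift.
input x5: applying the 2 nested substitutions gives center (0, -1/24), radius 1/120
input x2: applying the 3 nested substitutions gives center (-1/60, 1/48), radius 1/960
input x4: applying the 3 nested substitutions gives center (-1/40, 1/48), radius 1/720
input x6: applying the 3 nested substitutions gives center (-1/60, 1/60), radius 1/600
input x3: applying the 2 nested substitutions gives center (-5/9, -1/36), radius 1/108
input x1: applying the 2 nested substitutions gives center (-4/9, 1/36), radius 1/90
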